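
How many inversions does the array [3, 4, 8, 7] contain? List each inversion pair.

Finding inversions in [3, 4, 8, 7]:

(2, 3): arr[2]=8 > arr[3]=7

Total inversions: 1

The array has 1 inversion(s): (2,3). Each pair (i,j) satisfies i < j and arr[i] > arr[j].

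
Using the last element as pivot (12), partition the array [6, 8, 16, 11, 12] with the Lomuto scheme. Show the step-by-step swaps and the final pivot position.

Lomuto partition with pivot = 12:

Initial array: [6, 8, 16, 11, 12]

arr[0]=6 <= 12: swap with position 0, array becomes [6, 8, 16, 11, 12]
arr[1]=8 <= 12: swap with position 1, array becomes [6, 8, 16, 11, 12]
arr[2]=16 > 12: no swap
arr[3]=11 <= 12: swap with position 2, array becomes [6, 8, 11, 16, 12]

Place pivot at position 3: [6, 8, 11, 12, 16]
Pivot position: 3

After partitioning with pivot 12, the array becomes [6, 8, 11, 12, 16]. The pivot is placed at index 3. All elements to the left of the pivot are <= 12, and all elements to the right are > 12.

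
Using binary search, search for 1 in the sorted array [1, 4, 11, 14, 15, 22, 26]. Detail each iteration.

Binary search for 1 in [1, 4, 11, 14, 15, 22, 26]:

lo=0, hi=6, mid=3, arr[mid]=14 -> 14 > 1, search left half
lo=0, hi=2, mid=1, arr[mid]=4 -> 4 > 1, search left half
lo=0, hi=0, mid=0, arr[mid]=1 -> Found target at index 0!

Binary search finds 1 at index 0 after 3 comparisons. The search repeatedly halves the search space by comparing with the middle element.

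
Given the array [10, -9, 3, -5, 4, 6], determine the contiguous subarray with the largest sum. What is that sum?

Using Kadane's algorithm on [10, -9, 3, -5, 4, 6]:

Scanning through the array:
Position 1 (value -9): max_ending_here = 1, max_so_far = 10
Position 2 (value 3): max_ending_here = 4, max_so_far = 10
Position 3 (value -5): max_ending_here = -1, max_so_far = 10
Position 4 (value 4): max_ending_here = 4, max_so_far = 10
Position 5 (value 6): max_ending_here = 10, max_so_far = 10

Maximum subarray: [10]
Maximum sum: 10

The maximum subarray is [10] with sum 10. This subarray runs from index 0 to index 0.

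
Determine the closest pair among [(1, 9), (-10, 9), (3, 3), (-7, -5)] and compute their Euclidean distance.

Computing all pairwise distances among 4 points:

d((1, 9), (-10, 9)) = 11.0
d((1, 9), (3, 3)) = 6.3246 <-- minimum
d((1, 9), (-7, -5)) = 16.1245
d((-10, 9), (3, 3)) = 14.3178
d((-10, 9), (-7, -5)) = 14.3178
d((3, 3), (-7, -5)) = 12.8062

Closest pair: (1, 9) and (3, 3) with distance 6.3246

The closest pair is (1, 9) and (3, 3) with Euclidean distance 6.3246. For 4 points, brute-force pairwise comparison is shown above. For large n, the divide-and-conquer algorithm (sort by x, recurse on halves, check the dividing strip) achieves O(n log n).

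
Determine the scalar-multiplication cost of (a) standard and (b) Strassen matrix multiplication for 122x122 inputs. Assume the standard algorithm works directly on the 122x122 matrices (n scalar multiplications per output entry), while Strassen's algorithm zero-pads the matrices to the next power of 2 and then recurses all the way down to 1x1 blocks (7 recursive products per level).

Matrix multiplication for 122x122 matrices:

Strassen's algorithm requires power-of-2 dimensions. Pad 122x122 to 128x128 (next power of 2).

Standard algorithm: 122^3 = 1815848 multiplications
Strassen's algorithm: 7^(log2(128)) = 7^7 = 823543 multiplications
Savings: 1815848 - 823543 = 992305 multiplications

Standard: 1815848 multiplications (122^3). Strassen: 823543 multiplications (7^7, after padding to 128x128). Strassen reduces 8 recursive multiplications to 7 at each level.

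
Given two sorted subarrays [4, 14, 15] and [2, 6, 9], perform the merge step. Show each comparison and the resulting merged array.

Merging process:

Compare 4 vs 2: take 2 from right. Merged: [2]
Compare 4 vs 6: take 4 from left. Merged: [2, 4]
Compare 14 vs 6: take 6 from right. Merged: [2, 4, 6]
Compare 14 vs 9: take 9 from right. Merged: [2, 4, 6, 9]
Append remaining from left: [14, 15]. Merged: [2, 4, 6, 9, 14, 15]

Final merged array: [2, 4, 6, 9, 14, 15]
Total comparisons: 4

The merged array is [2, 4, 6, 9, 14, 15], requiring 4 comparisons. The merge step runs in O(n) time where n is the total number of elements.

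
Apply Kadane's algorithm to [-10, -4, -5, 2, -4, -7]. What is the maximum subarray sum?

Using Kadane's algorithm on [-10, -4, -5, 2, -4, -7]:

Scanning through the array:
Position 1 (value -4): max_ending_here = -4, max_so_far = -4
Position 2 (value -5): max_ending_here = -5, max_so_far = -4
Position 3 (value 2): max_ending_here = 2, max_so_far = 2
Position 4 (value -4): max_ending_here = -2, max_so_far = 2
Position 5 (value -7): max_ending_here = -7, max_so_far = 2

Maximum subarray: [2]
Maximum sum: 2

The maximum subarray is [2] with sum 2. This subarray runs from index 3 to index 3.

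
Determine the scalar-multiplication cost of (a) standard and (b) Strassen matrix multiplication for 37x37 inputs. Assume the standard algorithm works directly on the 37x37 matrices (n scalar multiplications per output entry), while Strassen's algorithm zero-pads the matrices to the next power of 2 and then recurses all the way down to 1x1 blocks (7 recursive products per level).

Matrix multiplication for 37x37 matrices:

Strassen's algorithm requires power-of-2 dimensions. Pad 37x37 to 64x64 (next power of 2).

Standard algorithm: 37^3 = 50653 multiplications
Strassen's algorithm: 7^(log2(64)) = 7^6 = 117649 multiplications
Difference: 50653 - 117649 = -66996 (Strassen uses MORE here due to padding overhead — for small or just-over-power-of-2 n, padding can outweigh the per-level savings)

Standard: 50653 multiplications (37^3). Strassen: 117649 multiplications (7^6, after padding to 64x64). Strassen reduces 8 recursive multiplications to 7 at each level.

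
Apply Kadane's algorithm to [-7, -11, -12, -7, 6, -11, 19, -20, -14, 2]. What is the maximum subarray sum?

Using Kadane's algorithm on [-7, -11, -12, -7, 6, -11, 19, -20, -14, 2]:

Scanning through the array:
Position 1 (value -11): max_ending_here = -11, max_so_far = -7
Position 2 (value -12): max_ending_here = -12, max_so_far = -7
Position 3 (value -7): max_ending_here = -7, max_so_far = -7
Position 4 (value 6): max_ending_here = 6, max_so_far = 6
Position 5 (value -11): max_ending_here = -5, max_so_far = 6
Position 6 (value 19): max_ending_here = 19, max_so_far = 19
Position 7 (value -20): max_ending_here = -1, max_so_far = 19
Position 8 (value -14): max_ending_here = -14, max_so_far = 19
Position 9 (value 2): max_ending_here = 2, max_so_far = 19

Maximum subarray: [19]
Maximum sum: 19

The maximum subarray is [19] with sum 19. This subarray runs from index 6 to index 6.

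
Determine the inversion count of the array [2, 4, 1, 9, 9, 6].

Finding inversions in [2, 4, 1, 9, 9, 6]:

(0, 2): arr[0]=2 > arr[2]=1
(1, 2): arr[1]=4 > arr[2]=1
(3, 5): arr[3]=9 > arr[5]=6
(4, 5): arr[4]=9 > arr[5]=6

Total inversions: 4

The array has 4 inversion(s): (0,2), (1,2), (3,5), (4,5). Each pair (i,j) satisfies i < j and arr[i] > arr[j].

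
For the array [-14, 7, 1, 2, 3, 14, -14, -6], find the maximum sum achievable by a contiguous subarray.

Using Kadane's algorithm on [-14, 7, 1, 2, 3, 14, -14, -6]:

Scanning through the array:
Position 1 (value 7): max_ending_here = 7, max_so_far = 7
Position 2 (value 1): max_ending_here = 8, max_so_far = 8
Position 3 (value 2): max_ending_here = 10, max_so_far = 10
Position 4 (value 3): max_ending_here = 13, max_so_far = 13
Position 5 (value 14): max_ending_here = 27, max_so_far = 27
Position 6 (value -14): max_ending_here = 13, max_so_far = 27
Position 7 (value -6): max_ending_here = 7, max_so_far = 27

Maximum subarray: [7, 1, 2, 3, 14]
Maximum sum: 27

The maximum subarray is [7, 1, 2, 3, 14] with sum 27. This subarray runs from index 1 to index 5.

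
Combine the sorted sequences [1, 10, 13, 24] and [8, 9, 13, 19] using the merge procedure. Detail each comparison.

Merging process:

Compare 1 vs 8: take 1 from left. Merged: [1]
Compare 10 vs 8: take 8 from right. Merged: [1, 8]
Compare 10 vs 9: take 9 from right. Merged: [1, 8, 9]
Compare 10 vs 13: take 10 from left. Merged: [1, 8, 9, 10]
Compare 13 vs 13: take 13 from left. Merged: [1, 8, 9, 10, 13]
Compare 24 vs 13: take 13 from right. Merged: [1, 8, 9, 10, 13, 13]
Compare 24 vs 19: take 19 from right. Merged: [1, 8, 9, 10, 13, 13, 19]
Append remaining from left: [24]. Merged: [1, 8, 9, 10, 13, 13, 19, 24]

Final merged array: [1, 8, 9, 10, 13, 13, 19, 24]
Total comparisons: 7

The merged array is [1, 8, 9, 10, 13, 13, 19, 24], requiring 7 comparisons. The merge step runs in O(n) time where n is the total number of elements.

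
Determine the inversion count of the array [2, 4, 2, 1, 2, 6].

Finding inversions in [2, 4, 2, 1, 2, 6]:

(0, 3): arr[0]=2 > arr[3]=1
(1, 2): arr[1]=4 > arr[2]=2
(1, 3): arr[1]=4 > arr[3]=1
(1, 4): arr[1]=4 > arr[4]=2
(2, 3): arr[2]=2 > arr[3]=1

Total inversions: 5

The array has 5 inversion(s): (0,3), (1,2), (1,3), (1,4), (2,3). Each pair (i,j) satisfies i < j and arr[i] > arr[j].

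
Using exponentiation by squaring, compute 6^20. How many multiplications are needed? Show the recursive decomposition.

Computing 6^20 by squaring (build up from 6^1; each line after the first costs one multiplication):

6^1 = 6
6^2 = (6^1)^2 = 6^2 = 36
6^4 = (6^2)^2 = 36^2 = 1296
6^5 = 6 * 6^4 = 6 * 1296 = 7776
6^10 = (6^5)^2 = 7776^2 = 60466176
6^20 = (6^10)^2 = 60466176^2 = 3656158440062976

Result: 3656158440062976
Multiplications needed: 5 (5 lines after 6^1)

6^20 = 3656158440062976. Using exponentiation by squaring, this requires 5 multiplications. The key idea: if the exponent is even, square the half-power; if odd, multiply by the base once.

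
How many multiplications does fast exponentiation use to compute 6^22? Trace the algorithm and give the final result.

Computing 6^22 by squaring (build up from 6^1; each line after the first costs one multiplication):

6^1 = 6
6^2 = (6^1)^2 = 6^2 = 36
6^4 = (6^2)^2 = 36^2 = 1296
6^5 = 6 * 6^4 = 6 * 1296 = 7776
6^10 = (6^5)^2 = 7776^2 = 60466176
6^11 = 6 * 6^10 = 6 * 60466176 = 362797056
6^22 = (6^11)^2 = 362797056^2 = 131621703842267136

Result: 131621703842267136
Multiplications needed: 6 (6 lines after 6^1)

6^22 = 131621703842267136. Using exponentiation by squaring, this requires 6 multiplications. The key idea: if the exponent is even, square the half-power; if odd, multiply by the base once.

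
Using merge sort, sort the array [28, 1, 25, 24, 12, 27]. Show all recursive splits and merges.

Merge sort trace:

Split: [28, 1, 25, 24, 12, 27] -> [28, 1, 25] and [24, 12, 27]
  Split: [28, 1, 25] -> [28] and [1, 25]
    Split: [1, 25] -> [1] and [25]
    Merge: [1] + [25] -> [1, 25]
  Merge: [28] + [1, 25] -> [1, 25, 28]
  Split: [24, 12, 27] -> [24] and [12, 27]
    Split: [12, 27] -> [12] and [27]
    Merge: [12] + [27] -> [12, 27]
  Merge: [24] + [12, 27] -> [12, 24, 27]
Merge: [1, 25, 28] + [12, 24, 27] -> [1, 12, 24, 25, 27, 28]

Final sorted array: [1, 12, 24, 25, 27, 28]

The merge sort proceeds by recursively splitting the array and merging sorted halves.
After all merges, the sorted array is [1, 12, 24, 25, 27, 28].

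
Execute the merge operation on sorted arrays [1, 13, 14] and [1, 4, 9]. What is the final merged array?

Merging process:

Compare 1 vs 1: take 1 from left. Merged: [1]
Compare 13 vs 1: take 1 from right. Merged: [1, 1]
Compare 13 vs 4: take 4 from right. Merged: [1, 1, 4]
Compare 13 vs 9: take 9 from right. Merged: [1, 1, 4, 9]
Append remaining from left: [13, 14]. Merged: [1, 1, 4, 9, 13, 14]

Final merged array: [1, 1, 4, 9, 13, 14]
Total comparisons: 4

The merged array is [1, 1, 4, 9, 13, 14], requiring 4 comparisons. The merge step runs in O(n) time where n is the total number of elements.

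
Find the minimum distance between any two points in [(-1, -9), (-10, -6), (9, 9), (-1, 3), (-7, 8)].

Computing all pairwise distances among 5 points:

d((-1, -9), (-10, -6)) = 9.4868
d((-1, -9), (9, 9)) = 20.5913
d((-1, -9), (-1, 3)) = 12.0
d((-1, -9), (-7, 8)) = 18.0278
d((-10, -6), (9, 9)) = 24.2074
d((-10, -6), (-1, 3)) = 12.7279
d((-10, -6), (-7, 8)) = 14.3178
d((9, 9), (-1, 3)) = 11.6619
d((9, 9), (-7, 8)) = 16.0312
d((-1, 3), (-7, 8)) = 7.8102 <-- minimum

Closest pair: (-1, 3) and (-7, 8) with distance 7.8102

The closest pair is (-1, 3) and (-7, 8) with Euclidean distance 7.8102. For 5 points, brute-force pairwise comparison is shown above. For large n, the divide-and-conquer algorithm (sort by x, recurse on halves, check the dividing strip) achieves O(n log n).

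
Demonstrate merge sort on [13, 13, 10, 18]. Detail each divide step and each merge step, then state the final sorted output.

Merge sort trace:

Split: [13, 13, 10, 18] -> [13, 13] and [10, 18]
  Split: [13, 13] -> [13] and [13]
  Merge: [13] + [13] -> [13, 13]
  Split: [10, 18] -> [10] and [18]
  Merge: [10] + [18] -> [10, 18]
Merge: [13, 13] + [10, 18] -> [10, 13, 13, 18]

Final sorted array: [10, 13, 13, 18]

The merge sort proceeds by recursively splitting the array and merging sorted halves.
After all merges, the sorted array is [10, 13, 13, 18].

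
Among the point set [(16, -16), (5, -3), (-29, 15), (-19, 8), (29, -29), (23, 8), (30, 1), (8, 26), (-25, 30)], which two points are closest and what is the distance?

Computing all pairwise distances among 9 points:

d((16, -16), (5, -3)) = 17.0294
d((16, -16), (-29, 15)) = 54.6443
d((16, -16), (-19, 8)) = 42.4382
d((16, -16), (29, -29)) = 18.3848
d((16, -16), (23, 8)) = 25.0
d((16, -16), (30, 1)) = 22.0227
d((16, -16), (8, 26)) = 42.7551
d((16, -16), (-25, 30)) = 61.6198
d((5, -3), (-29, 15)) = 38.4708
d((5, -3), (-19, 8)) = 26.4008
d((5, -3), (29, -29)) = 35.3836
d((5, -3), (23, 8)) = 21.095
d((5, -3), (30, 1)) = 25.318
d((5, -3), (8, 26)) = 29.1548
d((5, -3), (-25, 30)) = 44.5982
d((-29, 15), (-19, 8)) = 12.2066
d((-29, 15), (29, -29)) = 72.8011
d((-29, 15), (23, 8)) = 52.469
d((-29, 15), (30, 1)) = 60.6383
d((-29, 15), (8, 26)) = 38.6005
d((-29, 15), (-25, 30)) = 15.5242
d((-19, 8), (29, -29)) = 60.6053
d((-19, 8), (23, 8)) = 42.0
d((-19, 8), (30, 1)) = 49.4975
d((-19, 8), (8, 26)) = 32.45
d((-19, 8), (-25, 30)) = 22.8035
d((29, -29), (23, 8)) = 37.4833
d((29, -29), (30, 1)) = 30.0167
d((29, -29), (8, 26)) = 58.8727
d((29, -29), (-25, 30)) = 79.9812
d((23, 8), (30, 1)) = 9.8995 <-- minimum
d((23, 8), (8, 26)) = 23.4307
d((23, 8), (-25, 30)) = 52.8015
d((30, 1), (8, 26)) = 33.3017
d((30, 1), (-25, 30)) = 62.1772
d((8, 26), (-25, 30)) = 33.2415

Closest pair: (23, 8) and (30, 1) with distance 9.8995

The closest pair is (23, 8) and (30, 1) with Euclidean distance 9.8995. For 9 points, brute-force pairwise comparison is shown above. For large n, the divide-and-conquer algorithm (sort by x, recurse on halves, check the dividing strip) achieves O(n log n).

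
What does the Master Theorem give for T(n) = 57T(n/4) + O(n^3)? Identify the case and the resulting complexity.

Master Theorem for T(n) = 57T(n/4) + O(n^3):

a = 57, b = 4, c = 3
log_b(a) = log_4(57) = 2.9164

Case 3: c = 3 > log_4(57) = 2.9164
T(n) = O(n^3) = O(n^3)

For T(n) = 57T(n/4) + O(n^3): log_4(57) = 2.9164. This is Case 3 of the Master Theorem (c > log_b(a), work dominated by root), giving O(n^3).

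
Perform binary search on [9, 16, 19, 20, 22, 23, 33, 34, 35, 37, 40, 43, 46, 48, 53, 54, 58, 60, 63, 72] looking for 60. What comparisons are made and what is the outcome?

Binary search for 60 in [9, 16, 19, 20, 22, 23, 33, 34, 35, 37, 40, 43, 46, 48, 53, 54, 58, 60, 63, 72]:

lo=0, hi=19, mid=9, arr[mid]=37 -> 37 < 60, search right half
lo=10, hi=19, mid=14, arr[mid]=53 -> 53 < 60, search right half
lo=15, hi=19, mid=17, arr[mid]=60 -> Found target at index 17!

Binary search finds 60 at index 17 after 3 comparisons. The search repeatedly halves the search space by comparing with the middle element.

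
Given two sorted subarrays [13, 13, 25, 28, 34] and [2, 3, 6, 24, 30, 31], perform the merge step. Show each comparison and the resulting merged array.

Merging process:

Compare 13 vs 2: take 2 from right. Merged: [2]
Compare 13 vs 3: take 3 from right. Merged: [2, 3]
Compare 13 vs 6: take 6 from right. Merged: [2, 3, 6]
Compare 13 vs 24: take 13 from left. Merged: [2, 3, 6, 13]
Compare 13 vs 24: take 13 from left. Merged: [2, 3, 6, 13, 13]
Compare 25 vs 24: take 24 from right. Merged: [2, 3, 6, 13, 13, 24]
Compare 25 vs 30: take 25 from left. Merged: [2, 3, 6, 13, 13, 24, 25]
Compare 28 vs 30: take 28 from left. Merged: [2, 3, 6, 13, 13, 24, 25, 28]
Compare 34 vs 30: take 30 from right. Merged: [2, 3, 6, 13, 13, 24, 25, 28, 30]
Compare 34 vs 31: take 31 from right. Merged: [2, 3, 6, 13, 13, 24, 25, 28, 30, 31]
Append remaining from left: [34]. Merged: [2, 3, 6, 13, 13, 24, 25, 28, 30, 31, 34]

Final merged array: [2, 3, 6, 13, 13, 24, 25, 28, 30, 31, 34]
Total comparisons: 10

The merged array is [2, 3, 6, 13, 13, 24, 25, 28, 30, 31, 34], requiring 10 comparisons. The merge step runs in O(n) time where n is the total number of elements.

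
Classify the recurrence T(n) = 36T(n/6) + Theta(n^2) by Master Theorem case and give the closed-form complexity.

Master Theorem for T(n) = 36T(n/6) + O(n^2):

a = 36, b = 6, c = 2
log_b(a) = log_6(36) = 2.0000

Case 2: c = 2 = log_6(36) = 2.0000
T(n) = O(n^2 log n) = O(n^2 log n)

For T(n) = 36T(n/6) + O(n^2): log_6(36) = 2.0000. This is Case 2 of the Master Theorem (c = log_b(a), equal work at all levels), giving O(n^2 log n).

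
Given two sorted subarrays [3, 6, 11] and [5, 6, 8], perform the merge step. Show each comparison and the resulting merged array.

Merging process:

Compare 3 vs 5: take 3 from left. Merged: [3]
Compare 6 vs 5: take 5 from right. Merged: [3, 5]
Compare 6 vs 6: take 6 from left. Merged: [3, 5, 6]
Compare 11 vs 6: take 6 from right. Merged: [3, 5, 6, 6]
Compare 11 vs 8: take 8 from right. Merged: [3, 5, 6, 6, 8]
Append remaining from left: [11]. Merged: [3, 5, 6, 6, 8, 11]

Final merged array: [3, 5, 6, 6, 8, 11]
Total comparisons: 5

The merged array is [3, 5, 6, 6, 8, 11], requiring 5 comparisons. The merge step runs in O(n) time where n is the total number of elements.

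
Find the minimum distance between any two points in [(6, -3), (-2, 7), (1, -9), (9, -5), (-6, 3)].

Computing all pairwise distances among 5 points:

d((6, -3), (-2, 7)) = 12.8062
d((6, -3), (1, -9)) = 7.8102
d((6, -3), (9, -5)) = 3.6056 <-- minimum
d((6, -3), (-6, 3)) = 13.4164
d((-2, 7), (1, -9)) = 16.2788
d((-2, 7), (9, -5)) = 16.2788
d((-2, 7), (-6, 3)) = 5.6569
d((1, -9), (9, -5)) = 8.9443
d((1, -9), (-6, 3)) = 13.8924
d((9, -5), (-6, 3)) = 17.0

Closest pair: (6, -3) and (9, -5) with distance 3.6056

The closest pair is (6, -3) and (9, -5) with Euclidean distance 3.6056. For 5 points, brute-force pairwise comparison is shown above. For large n, the divide-and-conquer algorithm (sort by x, recurse on halves, check the dividing strip) achieves O(n log n).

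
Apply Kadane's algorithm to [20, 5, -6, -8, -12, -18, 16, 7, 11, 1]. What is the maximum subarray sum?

Using Kadane's algorithm on [20, 5, -6, -8, -12, -18, 16, 7, 11, 1]:

Scanning through the array:
Position 1 (value 5): max_ending_here = 25, max_so_far = 25
Position 2 (value -6): max_ending_here = 19, max_so_far = 25
Position 3 (value -8): max_ending_here = 11, max_so_far = 25
Position 4 (value -12): max_ending_here = -1, max_so_far = 25
Position 5 (value -18): max_ending_here = -18, max_so_far = 25
Position 6 (value 16): max_ending_here = 16, max_so_far = 25
Position 7 (value 7): max_ending_here = 23, max_so_far = 25
Position 8 (value 11): max_ending_here = 34, max_so_far = 34
Position 9 (value 1): max_ending_here = 35, max_so_far = 35

Maximum subarray: [16, 7, 11, 1]
Maximum sum: 35

The maximum subarray is [16, 7, 11, 1] with sum 35. This subarray runs from index 6 to index 9.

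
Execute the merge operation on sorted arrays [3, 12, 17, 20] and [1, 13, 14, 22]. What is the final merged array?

Merging process:

Compare 3 vs 1: take 1 from right. Merged: [1]
Compare 3 vs 13: take 3 from left. Merged: [1, 3]
Compare 12 vs 13: take 12 from left. Merged: [1, 3, 12]
Compare 17 vs 13: take 13 from right. Merged: [1, 3, 12, 13]
Compare 17 vs 14: take 14 from right. Merged: [1, 3, 12, 13, 14]
Compare 17 vs 22: take 17 from left. Merged: [1, 3, 12, 13, 14, 17]
Compare 20 vs 22: take 20 from left. Merged: [1, 3, 12, 13, 14, 17, 20]
Append remaining from right: [22]. Merged: [1, 3, 12, 13, 14, 17, 20, 22]

Final merged array: [1, 3, 12, 13, 14, 17, 20, 22]
Total comparisons: 7

The merged array is [1, 3, 12, 13, 14, 17, 20, 22], requiring 7 comparisons. The merge step runs in O(n) time where n is the total number of elements.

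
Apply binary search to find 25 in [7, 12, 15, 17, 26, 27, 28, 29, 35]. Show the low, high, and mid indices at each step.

Binary search for 25 in [7, 12, 15, 17, 26, 27, 28, 29, 35]:

lo=0, hi=8, mid=4, arr[mid]=26 -> 26 > 25, search left half
lo=0, hi=3, mid=1, arr[mid]=12 -> 12 < 25, search right half
lo=2, hi=3, mid=2, arr[mid]=15 -> 15 < 25, search right half
lo=3, hi=3, mid=3, arr[mid]=17 -> 17 < 25, search right half
lo=4 > hi=3, target 25 not found

Binary search determines that 25 is not in the array after 4 comparisons. The search space was exhausted without finding the target.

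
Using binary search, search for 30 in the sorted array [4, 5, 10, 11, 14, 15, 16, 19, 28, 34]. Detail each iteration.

Binary search for 30 in [4, 5, 10, 11, 14, 15, 16, 19, 28, 34]:

lo=0, hi=9, mid=4, arr[mid]=14 -> 14 < 30, search right half
lo=5, hi=9, mid=7, arr[mid]=19 -> 19 < 30, search right half
lo=8, hi=9, mid=8, arr[mid]=28 -> 28 < 30, search right half
lo=9, hi=9, mid=9, arr[mid]=34 -> 34 > 30, search left half
lo=9 > hi=8, target 30 not found

Binary search determines that 30 is not in the array after 4 comparisons. The search space was exhausted without finding the target.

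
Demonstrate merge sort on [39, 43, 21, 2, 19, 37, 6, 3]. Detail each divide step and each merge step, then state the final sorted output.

Merge sort trace:

Split: [39, 43, 21, 2, 19, 37, 6, 3] -> [39, 43, 21, 2] and [19, 37, 6, 3]
  Split: [39, 43, 21, 2] -> [39, 43] and [21, 2]
    Split: [39, 43] -> [39] and [43]
    Merge: [39] + [43] -> [39, 43]
    Split: [21, 2] -> [21] and [2]
    Merge: [21] + [2] -> [2, 21]
  Merge: [39, 43] + [2, 21] -> [2, 21, 39, 43]
  Split: [19, 37, 6, 3] -> [19, 37] and [6, 3]
    Split: [19, 37] -> [19] and [37]
    Merge: [19] + [37] -> [19, 37]
    Split: [6, 3] -> [6] and [3]
    Merge: [6] + [3] -> [3, 6]
  Merge: [19, 37] + [3, 6] -> [3, 6, 19, 37]
Merge: [2, 21, 39, 43] + [3, 6, 19, 37] -> [2, 3, 6, 19, 21, 37, 39, 43]

Final sorted array: [2, 3, 6, 19, 21, 37, 39, 43]

The merge sort proceeds by recursively splitting the array and merging sorted halves.
After all merges, the sorted array is [2, 3, 6, 19, 21, 37, 39, 43].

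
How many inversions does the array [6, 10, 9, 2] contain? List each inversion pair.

Finding inversions in [6, 10, 9, 2]:

(0, 3): arr[0]=6 > arr[3]=2
(1, 2): arr[1]=10 > arr[2]=9
(1, 3): arr[1]=10 > arr[3]=2
(2, 3): arr[2]=9 > arr[3]=2

Total inversions: 4

The array has 4 inversion(s): (0,3), (1,2), (1,3), (2,3). Each pair (i,j) satisfies i < j and arr[i] > arr[j].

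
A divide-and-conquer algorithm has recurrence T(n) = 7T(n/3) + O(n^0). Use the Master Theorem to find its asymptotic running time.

Master Theorem for T(n) = 7T(n/3) + O(n^0):

a = 7, b = 3, c = 0
log_b(a) = log_3(7) = 1.7712

Case 1: c = 0 < log_3(7) = 1.7712
T(n) = O(n^(log_3 7))

For T(n) = 7T(n/3) + O(n^0): log_3(7) = 1.7712. This is Case 1 of the Master Theorem (c < log_b(a), work dominated by leaves), giving O(n^(log_3 7)).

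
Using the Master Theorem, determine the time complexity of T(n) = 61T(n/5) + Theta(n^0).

Master Theorem for T(n) = 61T(n/5) + O(n^0):

a = 61, b = 5, c = 0
log_b(a) = log_5(61) = 2.5542

Case 1: c = 0 < log_5(61) = 2.5542
T(n) = O(n^(log_5 61))

For T(n) = 61T(n/5) + O(n^0): log_5(61) = 2.5542. This is Case 1 of the Master Theorem (c < log_b(a), work dominated by leaves), giving O(n^(log_5 61)).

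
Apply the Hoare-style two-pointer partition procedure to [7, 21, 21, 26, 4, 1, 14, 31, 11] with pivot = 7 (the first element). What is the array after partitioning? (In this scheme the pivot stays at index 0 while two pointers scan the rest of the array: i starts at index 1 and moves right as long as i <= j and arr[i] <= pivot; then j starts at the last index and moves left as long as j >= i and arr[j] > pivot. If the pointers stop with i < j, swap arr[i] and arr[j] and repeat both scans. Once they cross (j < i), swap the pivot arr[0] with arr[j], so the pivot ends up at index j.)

Hoare-style two-pointer partition with pivot = 7:

Initial array: [7, 21, 21, 26, 4, 1, 14, 31, 11]

Pointers start at i = 1, j = 8.
i stops at index 1 (arr[1]=21 > 7), j stops at index 5 (arr[5]=1 <= 7): swap arr[1] and arr[5], array becomes [7, 1, 21, 26, 4, 21, 14, 31, 11]
i stops at index 2 (arr[2]=21 > 7), j stops at index 4 (arr[4]=4 <= 7): swap arr[2] and arr[4], array becomes [7, 1, 4, 26, 21, 21, 14, 31, 11]
i ends at 3, j ends at 2: the pointers have crossed (j < i), so scanning stops.

Swap pivot arr[0] with arr[2] to place pivot at position 2: [4, 1, 7, 26, 21, 21, 14, 31, 11]
Pivot position: 2

After partitioning with pivot 7, the array becomes [4, 1, 7, 26, 21, 21, 14, 31, 11]. The pivot is placed at index 2. All elements to the left of the pivot are <= 7, and all elements to the right are > 7.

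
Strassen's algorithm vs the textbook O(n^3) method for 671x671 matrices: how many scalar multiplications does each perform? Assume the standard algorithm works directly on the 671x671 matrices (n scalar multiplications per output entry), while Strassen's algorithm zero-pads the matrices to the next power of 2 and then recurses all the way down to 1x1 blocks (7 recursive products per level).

Matrix multiplication for 671x671 matrices:

Strassen's algorithm requires power-of-2 dimensions. Pad 671x671 to 1024x1024 (next power of 2).

Standard algorithm: 671^3 = 302111711 multiplications
Strassen's algorithm: 7^(log2(1024)) = 7^10 = 282475249 multiplications
Savings: 302111711 - 282475249 = 19636462 multiplications

Standard: 302111711 multiplications (671^3). Strassen: 282475249 multiplications (7^10, after padding to 1024x1024). Strassen reduces 8 recursive multiplications to 7 at each level.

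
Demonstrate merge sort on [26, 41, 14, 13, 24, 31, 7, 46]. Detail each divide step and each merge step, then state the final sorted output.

Merge sort trace:

Split: [26, 41, 14, 13, 24, 31, 7, 46] -> [26, 41, 14, 13] and [24, 31, 7, 46]
  Split: [26, 41, 14, 13] -> [26, 41] and [14, 13]
    Split: [26, 41] -> [26] and [41]
    Merge: [26] + [41] -> [26, 41]
    Split: [14, 13] -> [14] and [13]
    Merge: [14] + [13] -> [13, 14]
  Merge: [26, 41] + [13, 14] -> [13, 14, 26, 41]
  Split: [24, 31, 7, 46] -> [24, 31] and [7, 46]
    Split: [24, 31] -> [24] and [31]
    Merge: [24] + [31] -> [24, 31]
    Split: [7, 46] -> [7] and [46]
    Merge: [7] + [46] -> [7, 46]
  Merge: [24, 31] + [7, 46] -> [7, 24, 31, 46]
Merge: [13, 14, 26, 41] + [7, 24, 31, 46] -> [7, 13, 14, 24, 26, 31, 41, 46]

Final sorted array: [7, 13, 14, 24, 26, 31, 41, 46]

The merge sort proceeds by recursively splitting the array and merging sorted halves.
After all merges, the sorted array is [7, 13, 14, 24, 26, 31, 41, 46].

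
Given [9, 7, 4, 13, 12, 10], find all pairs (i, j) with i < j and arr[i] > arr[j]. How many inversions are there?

Finding inversions in [9, 7, 4, 13, 12, 10]:

(0, 1): arr[0]=9 > arr[1]=7
(0, 2): arr[0]=9 > arr[2]=4
(1, 2): arr[1]=7 > arr[2]=4
(3, 4): arr[3]=13 > arr[4]=12
(3, 5): arr[3]=13 > arr[5]=10
(4, 5): arr[4]=12 > arr[5]=10

Total inversions: 6

The array has 6 inversion(s): (0,1), (0,2), (1,2), (3,4), (3,5), (4,5). Each pair (i,j) satisfies i < j and arr[i] > arr[j].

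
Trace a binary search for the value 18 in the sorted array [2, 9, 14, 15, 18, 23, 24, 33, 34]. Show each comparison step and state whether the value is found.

Binary search for 18 in [2, 9, 14, 15, 18, 23, 24, 33, 34]:

lo=0, hi=8, mid=4, arr[mid]=18 -> Found target at index 4!

Binary search finds 18 at index 4 after 1 comparisons. The search repeatedly halves the search space by comparing with the middle element.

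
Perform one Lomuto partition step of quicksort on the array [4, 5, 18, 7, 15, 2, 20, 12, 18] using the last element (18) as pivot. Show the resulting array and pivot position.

Lomuto partition with pivot = 18:

Initial array: [4, 5, 18, 7, 15, 2, 20, 12, 18]

arr[0]=4 <= 18: swap with position 0, array becomes [4, 5, 18, 7, 15, 2, 20, 12, 18]
arr[1]=5 <= 18: swap with position 1, array becomes [4, 5, 18, 7, 15, 2, 20, 12, 18]
arr[2]=18 <= 18: swap with position 2, array becomes [4, 5, 18, 7, 15, 2, 20, 12, 18]
arr[3]=7 <= 18: swap with position 3, array becomes [4, 5, 18, 7, 15, 2, 20, 12, 18]
arr[4]=15 <= 18: swap with position 4, array becomes [4, 5, 18, 7, 15, 2, 20, 12, 18]
arr[5]=2 <= 18: swap with position 5, array becomes [4, 5, 18, 7, 15, 2, 20, 12, 18]
arr[6]=20 > 18: no swap
arr[7]=12 <= 18: swap with position 6, array becomes [4, 5, 18, 7, 15, 2, 12, 20, 18]

Place pivot at position 7: [4, 5, 18, 7, 15, 2, 12, 18, 20]
Pivot position: 7

After partitioning with pivot 18, the array becomes [4, 5, 18, 7, 15, 2, 12, 18, 20]. The pivot is placed at index 7. All elements to the left of the pivot are <= 18, and all elements to the right are > 18.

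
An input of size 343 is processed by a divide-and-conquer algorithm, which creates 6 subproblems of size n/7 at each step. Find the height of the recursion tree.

For divide and conquer with division factor 7:

Problem sizes at each level:
Level 0: 343
Level 1: 49
Level 2: 7
Level 3: 1

The root is level 0 and the size-1 base case is level 3 (the tree spans levels 0 through 3, i.e. 4 levels counting the root), so the depth is the number of divisions: log_7(343) = 3

The recursion tree depth is log_7(343) = 3. At each level, the problem size is divided by 7, so it takes 3 divisions to reduce to a base case of size 1. The algorithm makes 6 recursive calls at each level.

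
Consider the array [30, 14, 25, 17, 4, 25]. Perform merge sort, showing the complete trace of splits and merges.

Merge sort trace:

Split: [30, 14, 25, 17, 4, 25] -> [30, 14, 25] and [17, 4, 25]
  Split: [30, 14, 25] -> [30] and [14, 25]
    Split: [14, 25] -> [14] and [25]
    Merge: [14] + [25] -> [14, 25]
  Merge: [30] + [14, 25] -> [14, 25, 30]
  Split: [17, 4, 25] -> [17] and [4, 25]
    Split: [4, 25] -> [4] and [25]
    Merge: [4] + [25] -> [4, 25]
  Merge: [17] + [4, 25] -> [4, 17, 25]
Merge: [14, 25, 30] + [4, 17, 25] -> [4, 14, 17, 25, 25, 30]

Final sorted array: [4, 14, 17, 25, 25, 30]

The merge sort proceeds by recursively splitting the array and merging sorted halves.
After all merges, the sorted array is [4, 14, 17, 25, 25, 30].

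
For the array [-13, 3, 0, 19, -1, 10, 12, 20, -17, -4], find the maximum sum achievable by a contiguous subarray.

Using Kadane's algorithm on [-13, 3, 0, 19, -1, 10, 12, 20, -17, -4]:

Scanning through the array:
Position 1 (value 3): max_ending_here = 3, max_so_far = 3
Position 2 (value 0): max_ending_here = 3, max_so_far = 3
Position 3 (value 19): max_ending_here = 22, max_so_far = 22
Position 4 (value -1): max_ending_here = 21, max_so_far = 22
Position 5 (value 10): max_ending_here = 31, max_so_far = 31
Position 6 (value 12): max_ending_here = 43, max_so_far = 43
Position 7 (value 20): max_ending_here = 63, max_so_far = 63
Position 8 (value -17): max_ending_here = 46, max_so_far = 63
Position 9 (value -4): max_ending_here = 42, max_so_far = 63

Maximum subarray: [3, 0, 19, -1, 10, 12, 20]
Maximum sum: 63

The maximum subarray is [3, 0, 19, -1, 10, 12, 20] with sum 63. This subarray runs from index 1 to index 7.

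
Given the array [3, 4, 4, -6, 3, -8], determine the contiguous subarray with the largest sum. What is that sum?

Using Kadane's algorithm on [3, 4, 4, -6, 3, -8]:

Scanning through the array:
Position 1 (value 4): max_ending_here = 7, max_so_far = 7
Position 2 (value 4): max_ending_here = 11, max_so_far = 11
Position 3 (value -6): max_ending_here = 5, max_so_far = 11
Position 4 (value 3): max_ending_here = 8, max_so_far = 11
Position 5 (value -8): max_ending_here = 0, max_so_far = 11

Maximum subarray: [3, 4, 4]
Maximum sum: 11

The maximum subarray is [3, 4, 4] with sum 11. This subarray runs from index 0 to index 2.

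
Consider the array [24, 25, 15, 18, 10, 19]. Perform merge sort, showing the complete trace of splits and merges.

Merge sort trace:

Split: [24, 25, 15, 18, 10, 19] -> [24, 25, 15] and [18, 10, 19]
  Split: [24, 25, 15] -> [24] and [25, 15]
    Split: [25, 15] -> [25] and [15]
    Merge: [25] + [15] -> [15, 25]
  Merge: [24] + [15, 25] -> [15, 24, 25]
  Split: [18, 10, 19] -> [18] and [10, 19]
    Split: [10, 19] -> [10] and [19]
    Merge: [10] + [19] -> [10, 19]
  Merge: [18] + [10, 19] -> [10, 18, 19]
Merge: [15, 24, 25] + [10, 18, 19] -> [10, 15, 18, 19, 24, 25]

Final sorted array: [10, 15, 18, 19, 24, 25]

The merge sort proceeds by recursively splitting the array and merging sorted halves.
After all merges, the sorted array is [10, 15, 18, 19, 24, 25].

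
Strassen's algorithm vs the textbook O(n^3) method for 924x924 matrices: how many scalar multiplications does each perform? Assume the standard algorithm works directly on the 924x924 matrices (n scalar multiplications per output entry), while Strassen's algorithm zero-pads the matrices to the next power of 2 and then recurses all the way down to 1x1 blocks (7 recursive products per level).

Matrix multiplication for 924x924 matrices:

Strassen's algorithm requires power-of-2 dimensions. Pad 924x924 to 1024x1024 (next power of 2).

Standard algorithm: 924^3 = 788889024 multiplications
Strassen's algorithm: 7^(log2(1024)) = 7^10 = 282475249 multiplications
Savings: 788889024 - 282475249 = 506413775 multiplications

Standard: 788889024 multiplications (924^3). Strassen: 282475249 multiplications (7^10, after padding to 1024x1024). Strassen reduces 8 recursive multiplications to 7 at each level.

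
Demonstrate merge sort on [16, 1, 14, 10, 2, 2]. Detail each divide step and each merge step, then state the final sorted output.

Merge sort trace:

Split: [16, 1, 14, 10, 2, 2] -> [16, 1, 14] and [10, 2, 2]
  Split: [16, 1, 14] -> [16] and [1, 14]
    Split: [1, 14] -> [1] and [14]
    Merge: [1] + [14] -> [1, 14]
  Merge: [16] + [1, 14] -> [1, 14, 16]
  Split: [10, 2, 2] -> [10] and [2, 2]
    Split: [2, 2] -> [2] and [2]
    Merge: [2] + [2] -> [2, 2]
  Merge: [10] + [2, 2] -> [2, 2, 10]
Merge: [1, 14, 16] + [2, 2, 10] -> [1, 2, 2, 10, 14, 16]

Final sorted array: [1, 2, 2, 10, 14, 16]

The merge sort proceeds by recursively splitting the array and merging sorted halves.
After all merges, the sorted array is [1, 2, 2, 10, 14, 16].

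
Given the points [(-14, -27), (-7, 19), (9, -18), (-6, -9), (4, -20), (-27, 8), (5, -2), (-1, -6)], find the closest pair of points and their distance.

Computing all pairwise distances among 8 points:

d((-14, -27), (-7, 19)) = 46.5296
d((-14, -27), (9, -18)) = 24.6982
d((-14, -27), (-6, -9)) = 19.6977
d((-14, -27), (4, -20)) = 19.3132
d((-14, -27), (-27, 8)) = 37.3363
d((-14, -27), (5, -2)) = 31.4006
d((-14, -27), (-1, -6)) = 24.6982
d((-7, 19), (9, -18)) = 40.3113
d((-7, 19), (-6, -9)) = 28.0179
d((-7, 19), (4, -20)) = 40.5216
d((-7, 19), (-27, 8)) = 22.8254
d((-7, 19), (5, -2)) = 24.1868
d((-7, 19), (-1, -6)) = 25.7099
d((9, -18), (-6, -9)) = 17.4929
d((9, -18), (4, -20)) = 5.3852 <-- minimum
d((9, -18), (-27, 8)) = 44.4072
d((9, -18), (5, -2)) = 16.4924
d((9, -18), (-1, -6)) = 15.6205
d((-6, -9), (4, -20)) = 14.8661
d((-6, -9), (-27, 8)) = 27.0185
d((-6, -9), (5, -2)) = 13.0384
d((-6, -9), (-1, -6)) = 5.831
d((4, -20), (-27, 8)) = 41.7732
d((4, -20), (5, -2)) = 18.0278
d((4, -20), (-1, -6)) = 14.8661
d((-27, 8), (5, -2)) = 33.5261
d((-27, 8), (-1, -6)) = 29.5296
d((5, -2), (-1, -6)) = 7.2111

Closest pair: (9, -18) and (4, -20) with distance 5.3852

The closest pair is (9, -18) and (4, -20) with Euclidean distance 5.3852. For 8 points, brute-force pairwise comparison is shown above. For large n, the divide-and-conquer algorithm (sort by x, recurse on halves, check the dividing strip) achieves O(n log n).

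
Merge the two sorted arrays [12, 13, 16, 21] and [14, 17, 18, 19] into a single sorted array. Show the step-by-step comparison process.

Merging process:

Compare 12 vs 14: take 12 from left. Merged: [12]
Compare 13 vs 14: take 13 from left. Merged: [12, 13]
Compare 16 vs 14: take 14 from right. Merged: [12, 13, 14]
Compare 16 vs 17: take 16 from left. Merged: [12, 13, 14, 16]
Compare 21 vs 17: take 17 from right. Merged: [12, 13, 14, 16, 17]
Compare 21 vs 18: take 18 from right. Merged: [12, 13, 14, 16, 17, 18]
Compare 21 vs 19: take 19 from right. Merged: [12, 13, 14, 16, 17, 18, 19]
Append remaining from left: [21]. Merged: [12, 13, 14, 16, 17, 18, 19, 21]

Final merged array: [12, 13, 14, 16, 17, 18, 19, 21]
Total comparisons: 7

The merged array is [12, 13, 14, 16, 17, 18, 19, 21], requiring 7 comparisons. The merge step runs in O(n) time where n is the total number of elements.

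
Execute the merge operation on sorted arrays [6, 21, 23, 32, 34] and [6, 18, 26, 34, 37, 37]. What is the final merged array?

Merging process:

Compare 6 vs 6: take 6 from left. Merged: [6]
Compare 21 vs 6: take 6 from right. Merged: [6, 6]
Compare 21 vs 18: take 18 from right. Merged: [6, 6, 18]
Compare 21 vs 26: take 21 from left. Merged: [6, 6, 18, 21]
Compare 23 vs 26: take 23 from left. Merged: [6, 6, 18, 21, 23]
Compare 32 vs 26: take 26 from right. Merged: [6, 6, 18, 21, 23, 26]
Compare 32 vs 34: take 32 from left. Merged: [6, 6, 18, 21, 23, 26, 32]
Compare 34 vs 34: take 34 from left. Merged: [6, 6, 18, 21, 23, 26, 32, 34]
Append remaining from right: [34, 37, 37]. Merged: [6, 6, 18, 21, 23, 26, 32, 34, 34, 37, 37]

Final merged array: [6, 6, 18, 21, 23, 26, 32, 34, 34, 37, 37]
Total comparisons: 8

The merged array is [6, 6, 18, 21, 23, 26, 32, 34, 34, 37, 37], requiring 8 comparisons. The merge step runs in O(n) time where n is the total number of elements.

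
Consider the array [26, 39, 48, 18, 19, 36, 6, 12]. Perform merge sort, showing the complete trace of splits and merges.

Merge sort trace:

Split: [26, 39, 48, 18, 19, 36, 6, 12] -> [26, 39, 48, 18] and [19, 36, 6, 12]
  Split: [26, 39, 48, 18] -> [26, 39] and [48, 18]
    Split: [26, 39] -> [26] and [39]
    Merge: [26] + [39] -> [26, 39]
    Split: [48, 18] -> [48] and [18]
    Merge: [48] + [18] -> [18, 48]
  Merge: [26, 39] + [18, 48] -> [18, 26, 39, 48]
  Split: [19, 36, 6, 12] -> [19, 36] and [6, 12]
    Split: [19, 36] -> [19] and [36]
    Merge: [19] + [36] -> [19, 36]
    Split: [6, 12] -> [6] and [12]
    Merge: [6] + [12] -> [6, 12]
  Merge: [19, 36] + [6, 12] -> [6, 12, 19, 36]
Merge: [18, 26, 39, 48] + [6, 12, 19, 36] -> [6, 12, 18, 19, 26, 36, 39, 48]

Final sorted array: [6, 12, 18, 19, 26, 36, 39, 48]

The merge sort proceeds by recursively splitting the array and merging sorted halves.
After all merges, the sorted array is [6, 12, 18, 19, 26, 36, 39, 48].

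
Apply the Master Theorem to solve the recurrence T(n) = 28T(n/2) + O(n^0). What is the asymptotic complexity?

Master Theorem for T(n) = 28T(n/2) + O(n^0):

a = 28, b = 2, c = 0
log_b(a) = log_2(28) = 4.8074

Case 1: c = 0 < log_2(28) = 4.8074
T(n) = O(n^(log_2 28))

For T(n) = 28T(n/2) + O(n^0): log_2(28) = 4.8074. This is Case 1 of the Master Theorem (c < log_b(a), work dominated by leaves), giving O(n^(log_2 28)).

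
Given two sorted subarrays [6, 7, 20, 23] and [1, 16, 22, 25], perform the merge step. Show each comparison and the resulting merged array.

Merging process:

Compare 6 vs 1: take 1 from right. Merged: [1]
Compare 6 vs 16: take 6 from left. Merged: [1, 6]
Compare 7 vs 16: take 7 from left. Merged: [1, 6, 7]
Compare 20 vs 16: take 16 from right. Merged: [1, 6, 7, 16]
Compare 20 vs 22: take 20 from left. Merged: [1, 6, 7, 16, 20]
Compare 23 vs 22: take 22 from right. Merged: [1, 6, 7, 16, 20, 22]
Compare 23 vs 25: take 23 from left. Merged: [1, 6, 7, 16, 20, 22, 23]
Append remaining from right: [25]. Merged: [1, 6, 7, 16, 20, 22, 23, 25]

Final merged array: [1, 6, 7, 16, 20, 22, 23, 25]
Total comparisons: 7

The merged array is [1, 6, 7, 16, 20, 22, 23, 25], requiring 7 comparisons. The merge step runs in O(n) time where n is the total number of elements.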